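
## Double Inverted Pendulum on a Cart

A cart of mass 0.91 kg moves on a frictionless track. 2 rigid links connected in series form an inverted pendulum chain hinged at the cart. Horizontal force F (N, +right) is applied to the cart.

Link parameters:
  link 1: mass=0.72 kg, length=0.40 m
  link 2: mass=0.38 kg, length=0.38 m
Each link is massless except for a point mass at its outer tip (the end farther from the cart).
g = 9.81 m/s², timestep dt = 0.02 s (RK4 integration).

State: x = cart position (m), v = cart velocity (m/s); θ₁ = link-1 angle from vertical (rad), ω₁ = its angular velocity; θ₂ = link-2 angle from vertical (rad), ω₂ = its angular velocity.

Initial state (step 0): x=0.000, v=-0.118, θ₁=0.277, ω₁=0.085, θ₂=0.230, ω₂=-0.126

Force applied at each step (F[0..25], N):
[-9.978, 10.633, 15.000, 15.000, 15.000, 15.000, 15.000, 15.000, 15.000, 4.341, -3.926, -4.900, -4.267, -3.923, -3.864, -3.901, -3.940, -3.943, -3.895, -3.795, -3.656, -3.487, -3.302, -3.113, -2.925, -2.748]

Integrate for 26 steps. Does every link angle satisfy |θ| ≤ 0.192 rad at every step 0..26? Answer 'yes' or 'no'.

apply F[0]=-9.978 → step 1: x=-0.005, v=-0.376, θ₁=0.286, ω₁=0.848, θ₂=0.227, ω₂=-0.150
apply F[1]=+10.633 → step 2: x=-0.011, v=-0.222, θ₁=0.301, ω₁=0.642, θ₂=0.224, ω₂=-0.212
apply F[2]=+15.000 → step 3: x=-0.013, v=0.015, θ₁=0.310, ω₁=0.254, θ₂=0.219, ω₂=-0.300
apply F[3]=+15.000 → step 4: x=-0.010, v=0.249, θ₁=0.311, ω₁=-0.121, θ₂=0.212, ω₂=-0.399
apply F[4]=+15.000 → step 5: x=-0.003, v=0.485, θ₁=0.305, ω₁=-0.499, θ₂=0.203, ω₂=-0.503
apply F[5]=+15.000 → step 6: x=0.009, v=0.725, θ₁=0.291, ω₁=-0.895, θ₂=0.191, ω₂=-0.606
apply F[6]=+15.000 → step 7: x=0.026, v=0.973, θ₁=0.269, ω₁=-1.323, θ₂=0.178, ω₂=-0.701
apply F[7]=+15.000 → step 8: x=0.048, v=1.231, θ₁=0.238, ω₁=-1.800, θ₂=0.164, ω₂=-0.779
apply F[8]=+15.000 → step 9: x=0.075, v=1.505, θ₁=0.197, ω₁=-2.343, θ₂=0.147, ω₂=-0.833
apply F[9]=+4.341 → step 10: x=0.106, v=1.567, θ₁=0.149, ω₁=-2.406, θ₂=0.130, ω₂=-0.855
apply F[10]=-3.926 → step 11: x=0.136, v=1.460, θ₁=0.105, ω₁=-2.077, θ₂=0.113, ω₂=-0.857
apply F[11]=-4.900 → step 12: x=0.164, v=1.337, θ₁=0.067, ω₁=-1.732, θ₂=0.096, ω₂=-0.845
apply F[12]=-4.267 → step 13: x=0.190, v=1.233, θ₁=0.035, ω₁=-1.456, θ₂=0.080, ω₂=-0.819
apply F[13]=-3.923 → step 14: x=0.214, v=1.142, θ₁=0.008, ω₁=-1.231, θ₂=0.064, ω₂=-0.783
apply F[14]=-3.864 → step 15: x=0.236, v=1.058, θ₁=-0.015, ω₁=-1.037, θ₂=0.048, ω₂=-0.739
apply F[15]=-3.901 → step 16: x=0.256, v=0.978, θ₁=-0.034, ω₁=-0.865, θ₂=0.034, ω₂=-0.689
apply F[16]=-3.940 → step 17: x=0.275, v=0.901, θ₁=-0.049, ω₁=-0.711, θ₂=0.021, ω₂=-0.635
apply F[17]=-3.943 → step 18: x=0.292, v=0.827, θ₁=-0.062, ω₁=-0.573, θ₂=0.009, ω₂=-0.580
apply F[18]=-3.895 → step 19: x=0.308, v=0.758, θ₁=-0.072, ω₁=-0.451, θ₂=-0.002, ω₂=-0.524
apply F[19]=-3.795 → step 20: x=0.322, v=0.693, θ₁=-0.080, ω₁=-0.344, θ₂=-0.012, ω₂=-0.469
apply F[20]=-3.656 → step 21: x=0.336, v=0.632, θ₁=-0.086, ω₁=-0.252, θ₂=-0.021, ω₂=-0.416
apply F[21]=-3.487 → step 22: x=0.348, v=0.577, θ₁=-0.091, ω₁=-0.174, θ₂=-0.029, ω₂=-0.365
apply F[22]=-3.302 → step 23: x=0.359, v=0.527, θ₁=-0.093, ω₁=-0.109, θ₂=-0.036, ω₂=-0.317
apply F[23]=-3.113 → step 24: x=0.369, v=0.481, θ₁=-0.095, ω₁=-0.056, θ₂=-0.042, ω₂=-0.273
apply F[24]=-2.925 → step 25: x=0.378, v=0.440, θ₁=-0.096, ω₁=-0.013, θ₂=-0.047, ω₂=-0.232
apply F[25]=-2.748 → step 26: x=0.387, v=0.402, θ₁=-0.096, ω₁=0.021, θ₂=-0.051, ω₂=-0.194
Max |angle| over trajectory = 0.311 rad; bound = 0.192 → exceeded.

Answer: no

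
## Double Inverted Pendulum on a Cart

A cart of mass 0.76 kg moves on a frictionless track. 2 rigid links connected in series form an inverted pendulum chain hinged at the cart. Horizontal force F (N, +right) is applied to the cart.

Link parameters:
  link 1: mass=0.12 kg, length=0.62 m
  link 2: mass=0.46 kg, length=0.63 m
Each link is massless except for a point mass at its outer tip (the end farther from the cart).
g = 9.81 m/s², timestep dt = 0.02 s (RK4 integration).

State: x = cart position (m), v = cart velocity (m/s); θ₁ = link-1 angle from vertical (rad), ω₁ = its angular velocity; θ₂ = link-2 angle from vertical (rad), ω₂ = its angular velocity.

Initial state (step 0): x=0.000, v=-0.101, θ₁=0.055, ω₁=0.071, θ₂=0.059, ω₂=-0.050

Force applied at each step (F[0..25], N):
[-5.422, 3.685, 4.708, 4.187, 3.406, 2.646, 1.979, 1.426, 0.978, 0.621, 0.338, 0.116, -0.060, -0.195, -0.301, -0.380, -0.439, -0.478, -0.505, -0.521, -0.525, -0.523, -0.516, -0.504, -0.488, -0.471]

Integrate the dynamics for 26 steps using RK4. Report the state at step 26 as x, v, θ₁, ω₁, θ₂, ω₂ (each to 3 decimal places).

apply F[0]=-5.422 → step 1: x=-0.004, v=-0.252, θ₁=0.059, ω₁=0.329, θ₂=0.058, ω₂=-0.047
apply F[1]=+3.685 → step 2: x=-0.008, v=-0.164, θ₁=0.064, ω₁=0.213, θ₂=0.057, ω₂=-0.054
apply F[2]=+4.708 → step 3: x=-0.010, v=-0.051, θ₁=0.067, ω₁=0.063, θ₂=0.056, ω₂=-0.069
apply F[3]=+4.187 → step 4: x=-0.010, v=0.049, θ₁=0.067, ω₁=-0.061, θ₂=0.054, ω₂=-0.088
apply F[4]=+3.406 → step 5: x=-0.008, v=0.129, θ₁=0.065, ω₁=-0.151, θ₂=0.052, ω₂=-0.108
apply F[5]=+2.646 → step 6: x=-0.005, v=0.189, θ₁=0.061, ω₁=-0.213, θ₂=0.050, ω₂=-0.126
apply F[6]=+1.979 → step 7: x=-0.001, v=0.232, θ₁=0.057, ω₁=-0.251, θ₂=0.047, ω₂=-0.142
apply F[7]=+1.426 → step 8: x=0.004, v=0.261, θ₁=0.052, ω₁=-0.271, θ₂=0.044, ω₂=-0.155
apply F[8]=+0.978 → step 9: x=0.010, v=0.280, θ₁=0.046, ω₁=-0.278, θ₂=0.041, ω₂=-0.164
apply F[9]=+0.621 → step 10: x=0.015, v=0.290, θ₁=0.041, ω₁=-0.275, θ₂=0.038, ω₂=-0.170
apply F[10]=+0.338 → step 11: x=0.021, v=0.293, θ₁=0.035, ω₁=-0.266, θ₂=0.034, ω₂=-0.173
apply F[11]=+0.116 → step 12: x=0.027, v=0.291, θ₁=0.030, ω₁=-0.253, θ₂=0.031, ω₂=-0.173
apply F[12]=-0.060 → step 13: x=0.033, v=0.285, θ₁=0.025, ω₁=-0.237, θ₂=0.027, ω₂=-0.170
apply F[13]=-0.195 → step 14: x=0.038, v=0.277, θ₁=0.021, ω₁=-0.220, θ₂=0.024, ω₂=-0.166
apply F[14]=-0.301 → step 15: x=0.044, v=0.266, θ₁=0.016, ω₁=-0.202, θ₂=0.021, ω₂=-0.160
apply F[15]=-0.380 → step 16: x=0.049, v=0.254, θ₁=0.012, ω₁=-0.184, θ₂=0.018, ω₂=-0.152
apply F[16]=-0.439 → step 17: x=0.054, v=0.241, θ₁=0.009, ω₁=-0.166, θ₂=0.015, ω₂=-0.144
apply F[17]=-0.478 → step 18: x=0.059, v=0.227, θ₁=0.006, ω₁=-0.149, θ₂=0.012, ω₂=-0.135
apply F[18]=-0.505 → step 19: x=0.063, v=0.213, θ₁=0.003, ω₁=-0.132, θ₂=0.009, ω₂=-0.126
apply F[19]=-0.521 → step 20: x=0.067, v=0.199, θ₁=0.001, ω₁=-0.117, θ₂=0.007, ω₂=-0.117
apply F[20]=-0.525 → step 21: x=0.071, v=0.186, θ₁=-0.002, ω₁=-0.102, θ₂=0.005, ω₂=-0.107
apply F[21]=-0.523 → step 22: x=0.075, v=0.172, θ₁=-0.004, ω₁=-0.089, θ₂=0.003, ω₂=-0.098
apply F[22]=-0.516 → step 23: x=0.078, v=0.159, θ₁=-0.005, ω₁=-0.077, θ₂=0.001, ω₂=-0.089
apply F[23]=-0.504 → step 24: x=0.081, v=0.147, θ₁=-0.007, ω₁=-0.066, θ₂=-0.001, ω₂=-0.080
apply F[24]=-0.488 → step 25: x=0.084, v=0.135, θ₁=-0.008, ω₁=-0.056, θ₂=-0.002, ω₂=-0.071
apply F[25]=-0.471 → step 26: x=0.086, v=0.124, θ₁=-0.009, ω₁=-0.047, θ₂=-0.004, ω₂=-0.063

Answer: x=0.086, v=0.124, θ₁=-0.009, ω₁=-0.047, θ₂=-0.004, ω₂=-0.063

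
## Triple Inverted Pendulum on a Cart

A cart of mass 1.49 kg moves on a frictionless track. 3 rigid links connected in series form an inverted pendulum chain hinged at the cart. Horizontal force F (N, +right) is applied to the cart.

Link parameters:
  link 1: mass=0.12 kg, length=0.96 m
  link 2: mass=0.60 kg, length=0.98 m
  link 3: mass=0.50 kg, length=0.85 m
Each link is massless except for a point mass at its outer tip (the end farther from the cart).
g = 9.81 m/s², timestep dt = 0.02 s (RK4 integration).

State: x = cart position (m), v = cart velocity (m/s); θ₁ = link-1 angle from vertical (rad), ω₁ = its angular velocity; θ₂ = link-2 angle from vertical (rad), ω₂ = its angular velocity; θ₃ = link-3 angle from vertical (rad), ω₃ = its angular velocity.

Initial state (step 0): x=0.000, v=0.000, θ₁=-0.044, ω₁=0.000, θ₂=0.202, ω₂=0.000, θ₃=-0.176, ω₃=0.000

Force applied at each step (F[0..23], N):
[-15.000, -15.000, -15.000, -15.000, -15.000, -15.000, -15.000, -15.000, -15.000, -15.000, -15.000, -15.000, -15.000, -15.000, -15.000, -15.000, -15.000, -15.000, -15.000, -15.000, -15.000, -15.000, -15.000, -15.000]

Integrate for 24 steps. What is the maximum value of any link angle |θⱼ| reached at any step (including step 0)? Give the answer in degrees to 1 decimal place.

apply F[0]=-15.000 → step 1: x=-0.002, v=-0.197, θ₁=-0.045, ω₁=-0.082, θ₂=0.206, ω₂=0.350, θ₃=-0.177, ω₃=-0.095
apply F[1]=-15.000 → step 2: x=-0.008, v=-0.394, θ₁=-0.047, ω₁=-0.159, θ₂=0.216, ω₂=0.694, θ₃=-0.180, ω₃=-0.187
apply F[2]=-15.000 → step 3: x=-0.018, v=-0.591, θ₁=-0.051, ω₁=-0.225, θ₂=0.233, ω₂=1.028, θ₃=-0.184, ω₃=-0.273
apply F[3]=-15.000 → step 4: x=-0.032, v=-0.788, θ₁=-0.056, ω₁=-0.273, θ₂=0.257, ω₂=1.344, θ₃=-0.191, ω₃=-0.351
apply F[4]=-15.000 → step 5: x=-0.049, v=-0.985, θ₁=-0.062, ω₁=-0.298, θ₂=0.287, ω₂=1.638, θ₃=-0.198, ω₃=-0.420
apply F[5]=-15.000 → step 6: x=-0.071, v=-1.183, θ₁=-0.068, ω₁=-0.293, θ₂=0.322, ω₂=1.904, θ₃=-0.207, ω₃=-0.476
apply F[6]=-15.000 → step 7: x=-0.097, v=-1.381, θ₁=-0.073, ω₁=-0.255, θ₂=0.363, ω₂=2.141, θ₃=-0.217, ω₃=-0.522
apply F[7]=-15.000 → step 8: x=-0.126, v=-1.580, θ₁=-0.078, ω₁=-0.183, θ₂=0.408, ω₂=2.351, θ₃=-0.228, ω₃=-0.557
apply F[8]=-15.000 → step 9: x=-0.160, v=-1.779, θ₁=-0.080, ω₁=-0.079, θ₂=0.457, ω₂=2.536, θ₃=-0.240, ω₃=-0.581
apply F[9]=-15.000 → step 10: x=-0.197, v=-1.979, θ₁=-0.081, ω₁=0.057, θ₂=0.509, ω₂=2.699, θ₃=-0.251, ω₃=-0.597
apply F[10]=-15.000 → step 11: x=-0.239, v=-2.178, θ₁=-0.078, ω₁=0.224, θ₂=0.565, ω₂=2.843, θ₃=-0.263, ω₃=-0.603
apply F[11]=-15.000 → step 12: x=-0.284, v=-2.378, θ₁=-0.072, ω₁=0.421, θ₂=0.623, ω₂=2.969, θ₃=-0.275, ω₃=-0.602
apply F[12]=-15.000 → step 13: x=-0.334, v=-2.579, θ₁=-0.061, ω₁=0.648, θ₂=0.683, ω₂=3.078, θ₃=-0.287, ω₃=-0.593
apply F[13]=-15.000 → step 14: x=-0.388, v=-2.780, θ₁=-0.045, ω₁=0.903, θ₂=0.746, ω₂=3.170, θ₃=-0.299, ω₃=-0.578
apply F[14]=-15.000 → step 15: x=-0.445, v=-2.981, θ₁=-0.025, ω₁=1.188, θ₂=0.810, ω₂=3.243, θ₃=-0.310, ω₃=-0.555
apply F[15]=-15.000 → step 16: x=-0.507, v=-3.182, θ₁=0.002, ω₁=1.503, θ₂=0.875, ω₂=3.293, θ₃=-0.321, ω₃=-0.525
apply F[16]=-15.000 → step 17: x=-0.573, v=-3.383, θ₁=0.036, ω₁=1.846, θ₂=0.941, ω₂=3.316, θ₃=-0.331, ω₃=-0.490
apply F[17]=-15.000 → step 18: x=-0.642, v=-3.585, θ₁=0.076, ω₁=2.219, θ₂=1.008, ω₂=3.306, θ₃=-0.341, ω₃=-0.448
apply F[18]=-15.000 → step 19: x=-0.716, v=-3.786, θ₁=0.125, ω₁=2.621, θ₂=1.073, ω₂=3.253, θ₃=-0.349, ω₃=-0.400
apply F[19]=-15.000 → step 20: x=-0.794, v=-3.985, θ₁=0.181, ω₁=3.050, θ₂=1.137, ω₂=3.148, θ₃=-0.357, ω₃=-0.347
apply F[20]=-15.000 → step 21: x=-0.875, v=-4.183, θ₁=0.247, ω₁=3.508, θ₂=1.199, ω₂=2.978, θ₃=-0.363, ω₃=-0.288
apply F[21]=-15.000 → step 22: x=-0.961, v=-4.378, θ₁=0.322, ω₁=3.997, θ₂=1.256, ω₂=2.729, θ₃=-0.368, ω₃=-0.222
apply F[22]=-15.000 → step 23: x=-1.050, v=-4.567, θ₁=0.407, ω₁=4.523, θ₂=1.307, ω₂=2.383, θ₃=-0.372, ω₃=-0.146
apply F[23]=-15.000 → step 24: x=-1.144, v=-4.747, θ₁=0.503, ω₁=5.100, θ₂=1.351, ω₂=1.916, θ₃=-0.374, ω₃=-0.053
Max |angle| over trajectory = 1.351 rad = 77.4°.

Answer: 77.4°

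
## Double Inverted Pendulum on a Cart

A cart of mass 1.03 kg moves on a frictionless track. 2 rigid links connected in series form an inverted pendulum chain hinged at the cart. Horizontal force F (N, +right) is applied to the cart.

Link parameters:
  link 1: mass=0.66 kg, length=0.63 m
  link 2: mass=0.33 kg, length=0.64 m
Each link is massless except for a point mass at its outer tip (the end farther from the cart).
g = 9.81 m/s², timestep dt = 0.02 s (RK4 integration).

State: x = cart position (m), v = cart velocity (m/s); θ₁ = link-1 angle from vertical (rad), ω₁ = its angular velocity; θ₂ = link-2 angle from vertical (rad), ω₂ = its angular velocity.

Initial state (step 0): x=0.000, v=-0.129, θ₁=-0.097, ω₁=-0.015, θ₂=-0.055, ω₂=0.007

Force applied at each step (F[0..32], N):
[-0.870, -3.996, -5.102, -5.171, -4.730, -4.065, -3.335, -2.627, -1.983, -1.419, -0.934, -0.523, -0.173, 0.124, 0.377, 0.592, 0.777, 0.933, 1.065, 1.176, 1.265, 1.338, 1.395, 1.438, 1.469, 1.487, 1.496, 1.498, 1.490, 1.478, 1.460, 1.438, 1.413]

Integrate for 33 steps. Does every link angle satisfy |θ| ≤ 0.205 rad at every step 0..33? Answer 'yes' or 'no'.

Answer: yes

Derivation:
apply F[0]=-0.870 → step 1: x=-0.003, v=-0.128, θ₁=-0.098, ω₁=-0.054, θ₂=-0.055, ω₂=0.026
apply F[1]=-3.996 → step 2: x=-0.006, v=-0.186, θ₁=-0.098, ω₁=0.001, θ₂=-0.054, ω₂=0.047
apply F[2]=-5.102 → step 3: x=-0.010, v=-0.266, θ₁=-0.097, ω₁=0.090, θ₂=-0.053, ω₂=0.068
apply F[3]=-5.171 → step 4: x=-0.016, v=-0.348, θ₁=-0.095, ω₁=0.182, θ₂=-0.051, ω₂=0.089
apply F[4]=-4.730 → step 5: x=-0.024, v=-0.422, θ₁=-0.090, ω₁=0.264, θ₂=-0.049, ω₂=0.109
apply F[5]=-4.065 → step 6: x=-0.033, v=-0.484, θ₁=-0.084, ω₁=0.329, θ₂=-0.047, ω₂=0.127
apply F[6]=-3.335 → step 7: x=-0.043, v=-0.534, θ₁=-0.077, ω₁=0.376, θ₂=-0.044, ω₂=0.144
apply F[7]=-2.627 → step 8: x=-0.054, v=-0.571, θ₁=-0.069, ω₁=0.408, θ₂=-0.041, ω₂=0.158
apply F[8]=-1.983 → step 9: x=-0.066, v=-0.597, θ₁=-0.061, ω₁=0.425, θ₂=-0.038, ω₂=0.169
apply F[9]=-1.419 → step 10: x=-0.078, v=-0.614, θ₁=-0.052, ω₁=0.431, θ₂=-0.034, ω₂=0.179
apply F[10]=-0.934 → step 11: x=-0.091, v=-0.623, θ₁=-0.044, ω₁=0.428, θ₂=-0.031, ω₂=0.186
apply F[11]=-0.523 → step 12: x=-0.103, v=-0.626, θ₁=-0.035, ω₁=0.419, θ₂=-0.027, ω₂=0.191
apply F[12]=-0.173 → step 13: x=-0.116, v=-0.624, θ₁=-0.027, ω₁=0.404, θ₂=-0.023, ω₂=0.194
apply F[13]=+0.124 → step 14: x=-0.128, v=-0.617, θ₁=-0.019, ω₁=0.386, θ₂=-0.019, ω₂=0.195
apply F[14]=+0.377 → step 15: x=-0.140, v=-0.607, θ₁=-0.012, ω₁=0.365, θ₂=-0.015, ω₂=0.194
apply F[15]=+0.592 → step 16: x=-0.152, v=-0.594, θ₁=-0.005, ω₁=0.343, θ₂=-0.011, ω₂=0.191
apply F[16]=+0.777 → step 17: x=-0.164, v=-0.578, θ₁=0.002, ω₁=0.319, θ₂=-0.008, ω₂=0.188
apply F[17]=+0.933 → step 18: x=-0.175, v=-0.561, θ₁=0.008, ω₁=0.295, θ₂=-0.004, ω₂=0.183
apply F[18]=+1.065 → step 19: x=-0.186, v=-0.543, θ₁=0.014, ω₁=0.271, θ₂=-0.000, ω₂=0.177
apply F[19]=+1.176 → step 20: x=-0.197, v=-0.523, θ₁=0.019, ω₁=0.247, θ₂=0.003, ω₂=0.170
apply F[20]=+1.265 → step 21: x=-0.207, v=-0.502, θ₁=0.024, ω₁=0.223, θ₂=0.006, ω₂=0.162
apply F[21]=+1.338 → step 22: x=-0.217, v=-0.481, θ₁=0.028, ω₁=0.201, θ₂=0.010, ω₂=0.154
apply F[22]=+1.395 → step 23: x=-0.226, v=-0.460, θ₁=0.032, ω₁=0.179, θ₂=0.013, ω₂=0.146
apply F[23]=+1.438 → step 24: x=-0.235, v=-0.438, θ₁=0.035, ω₁=0.158, θ₂=0.015, ω₂=0.137
apply F[24]=+1.469 → step 25: x=-0.244, v=-0.416, θ₁=0.038, ω₁=0.138, θ₂=0.018, ω₂=0.128
apply F[25]=+1.487 → step 26: x=-0.252, v=-0.395, θ₁=0.040, ω₁=0.119, θ₂=0.020, ω₂=0.118
apply F[26]=+1.496 → step 27: x=-0.260, v=-0.374, θ₁=0.043, ω₁=0.102, θ₂=0.023, ω₂=0.109
apply F[27]=+1.498 → step 28: x=-0.267, v=-0.353, θ₁=0.045, ω₁=0.085, θ₂=0.025, ω₂=0.100
apply F[28]=+1.490 → step 29: x=-0.274, v=-0.332, θ₁=0.046, ω₁=0.070, θ₂=0.027, ω₂=0.091
apply F[29]=+1.478 → step 30: x=-0.280, v=-0.313, θ₁=0.047, ω₁=0.056, θ₂=0.028, ω₂=0.082
apply F[30]=+1.460 → step 31: x=-0.286, v=-0.293, θ₁=0.048, ω₁=0.043, θ₂=0.030, ω₂=0.074
apply F[31]=+1.438 → step 32: x=-0.292, v=-0.275, θ₁=0.049, ω₁=0.032, θ₂=0.031, ω₂=0.065
apply F[32]=+1.413 → step 33: x=-0.297, v=-0.256, θ₁=0.050, ω₁=0.021, θ₂=0.033, ω₂=0.057
Max |angle| over trajectory = 0.098 rad; bound = 0.205 → within bound.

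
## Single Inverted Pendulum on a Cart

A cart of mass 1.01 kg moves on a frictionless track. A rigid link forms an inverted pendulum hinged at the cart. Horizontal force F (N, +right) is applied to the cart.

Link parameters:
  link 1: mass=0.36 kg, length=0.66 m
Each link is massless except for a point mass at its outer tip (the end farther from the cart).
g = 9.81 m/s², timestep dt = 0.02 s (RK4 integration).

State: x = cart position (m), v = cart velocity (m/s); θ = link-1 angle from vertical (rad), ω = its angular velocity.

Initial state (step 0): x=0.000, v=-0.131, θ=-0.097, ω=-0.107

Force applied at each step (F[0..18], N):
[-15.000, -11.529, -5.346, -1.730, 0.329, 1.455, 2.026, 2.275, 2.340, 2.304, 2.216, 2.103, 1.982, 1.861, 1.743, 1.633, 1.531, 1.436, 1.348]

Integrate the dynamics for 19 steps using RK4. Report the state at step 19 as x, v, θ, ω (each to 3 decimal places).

apply F[0]=-15.000 → step 1: x=-0.006, v=-0.420, θ=-0.095, ω=0.301
apply F[1]=-11.529 → step 2: x=-0.016, v=-0.642, θ=-0.086, ω=0.608
apply F[2]=-5.346 → step 3: x=-0.030, v=-0.742, θ=-0.073, ω=0.736
apply F[3]=-1.730 → step 4: x=-0.045, v=-0.772, θ=-0.058, ω=0.761
apply F[4]=+0.329 → step 5: x=-0.060, v=-0.762, θ=-0.043, ω=0.731
apply F[5]=+1.455 → step 6: x=-0.075, v=-0.731, θ=-0.029, ω=0.674
apply F[6]=+2.026 → step 7: x=-0.090, v=-0.689, θ=-0.016, ω=0.604
apply F[7]=+2.275 → step 8: x=-0.103, v=-0.643, θ=-0.005, ω=0.532
apply F[8]=+2.340 → step 9: x=-0.115, v=-0.597, θ=0.005, ω=0.462
apply F[9]=+2.304 → step 10: x=-0.127, v=-0.552, θ=0.014, ω=0.397
apply F[10]=+2.216 → step 11: x=-0.137, v=-0.510, θ=0.021, ω=0.337
apply F[11]=+2.103 → step 12: x=-0.147, v=-0.470, θ=0.028, ω=0.284
apply F[12]=+1.982 → step 13: x=-0.156, v=-0.432, θ=0.033, ω=0.237
apply F[13]=+1.861 → step 14: x=-0.165, v=-0.398, θ=0.037, ω=0.195
apply F[14]=+1.743 → step 15: x=-0.172, v=-0.366, θ=0.041, ω=0.159
apply F[15]=+1.633 → step 16: x=-0.179, v=-0.337, θ=0.043, ω=0.127
apply F[16]=+1.531 → step 17: x=-0.186, v=-0.310, θ=0.046, ω=0.099
apply F[17]=+1.436 → step 18: x=-0.192, v=-0.285, θ=0.047, ω=0.074
apply F[18]=+1.348 → step 19: x=-0.197, v=-0.261, θ=0.049, ω=0.053

Answer: x=-0.197, v=-0.261, θ=0.049, ω=0.053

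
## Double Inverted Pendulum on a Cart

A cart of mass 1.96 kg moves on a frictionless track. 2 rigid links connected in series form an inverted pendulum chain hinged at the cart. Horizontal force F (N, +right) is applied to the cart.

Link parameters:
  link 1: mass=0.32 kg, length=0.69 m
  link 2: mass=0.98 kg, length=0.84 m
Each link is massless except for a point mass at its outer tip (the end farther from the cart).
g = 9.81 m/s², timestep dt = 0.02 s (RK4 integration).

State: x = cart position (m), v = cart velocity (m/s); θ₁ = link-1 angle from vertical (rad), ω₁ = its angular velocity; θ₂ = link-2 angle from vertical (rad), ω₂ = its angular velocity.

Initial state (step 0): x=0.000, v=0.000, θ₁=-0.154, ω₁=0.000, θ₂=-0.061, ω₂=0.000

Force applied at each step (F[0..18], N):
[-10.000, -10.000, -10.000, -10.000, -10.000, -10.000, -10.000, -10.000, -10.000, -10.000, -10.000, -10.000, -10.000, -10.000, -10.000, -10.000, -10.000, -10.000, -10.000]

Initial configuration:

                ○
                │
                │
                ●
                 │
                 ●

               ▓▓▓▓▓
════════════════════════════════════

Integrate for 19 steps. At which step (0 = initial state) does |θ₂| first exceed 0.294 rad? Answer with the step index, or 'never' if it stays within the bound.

apply F[0]=-10.000 → step 1: x=-0.001, v=-0.082, θ₁=-0.154, ω₁=-0.010, θ₂=-0.060, ω₂=0.091
apply F[1]=-10.000 → step 2: x=-0.003, v=-0.163, θ₁=-0.154, ω₁=-0.021, θ₂=-0.057, ω₂=0.183
apply F[2]=-10.000 → step 3: x=-0.007, v=-0.245, θ₁=-0.155, ω₁=-0.035, θ₂=-0.053, ω₂=0.279
apply F[3]=-10.000 → step 4: x=-0.013, v=-0.327, θ₁=-0.156, ω₁=-0.054, θ₂=-0.046, ω₂=0.380
apply F[4]=-10.000 → step 5: x=-0.020, v=-0.408, θ₁=-0.157, ω₁=-0.080, θ₂=-0.038, ω₂=0.488
apply F[5]=-10.000 → step 6: x=-0.029, v=-0.490, θ₁=-0.159, ω₁=-0.114, θ₂=-0.027, ω₂=0.606
apply F[6]=-10.000 → step 7: x=-0.040, v=-0.572, θ₁=-0.162, ω₁=-0.157, θ₂=-0.013, ω₂=0.734
apply F[7]=-10.000 → step 8: x=-0.052, v=-0.654, θ₁=-0.165, ω₁=-0.211, θ₂=0.003, ω₂=0.874
apply F[8]=-10.000 → step 9: x=-0.066, v=-0.737, θ₁=-0.170, ω₁=-0.277, θ₂=0.022, ω₂=1.028
apply F[9]=-10.000 → step 10: x=-0.082, v=-0.819, θ₁=-0.177, ω₁=-0.353, θ₂=0.044, ω₂=1.195
apply F[10]=-10.000 → step 11: x=-0.099, v=-0.902, θ₁=-0.184, ω₁=-0.439, θ₂=0.070, ω₂=1.375
apply F[11]=-10.000 → step 12: x=-0.118, v=-0.986, θ₁=-0.194, ω₁=-0.531, θ₂=0.099, ω₂=1.566
apply F[12]=-10.000 → step 13: x=-0.138, v=-1.071, θ₁=-0.206, ω₁=-0.624, θ₂=0.132, ω₂=1.764
apply F[13]=-10.000 → step 14: x=-0.161, v=-1.157, θ₁=-0.219, ω₁=-0.713, θ₂=0.170, ω₂=1.965
apply F[14]=-10.000 → step 15: x=-0.185, v=-1.243, θ₁=-0.234, ω₁=-0.790, θ₂=0.211, ω₂=2.165
apply F[15]=-10.000 → step 16: x=-0.210, v=-1.331, θ₁=-0.251, ω₁=-0.850, θ₂=0.256, ω₂=2.360
apply F[16]=-10.000 → step 17: x=-0.238, v=-1.421, θ₁=-0.268, ω₁=-0.889, θ₂=0.305, ω₂=2.547
apply F[17]=-10.000 → step 18: x=-0.267, v=-1.511, θ₁=-0.286, ω₁=-0.903, θ₂=0.358, ω₂=2.727
apply F[18]=-10.000 → step 19: x=-0.298, v=-1.602, θ₁=-0.304, ω₁=-0.890, θ₂=0.414, ω₂=2.899
|θ₂| = 0.305 > 0.294 first at step 17.

Answer: 17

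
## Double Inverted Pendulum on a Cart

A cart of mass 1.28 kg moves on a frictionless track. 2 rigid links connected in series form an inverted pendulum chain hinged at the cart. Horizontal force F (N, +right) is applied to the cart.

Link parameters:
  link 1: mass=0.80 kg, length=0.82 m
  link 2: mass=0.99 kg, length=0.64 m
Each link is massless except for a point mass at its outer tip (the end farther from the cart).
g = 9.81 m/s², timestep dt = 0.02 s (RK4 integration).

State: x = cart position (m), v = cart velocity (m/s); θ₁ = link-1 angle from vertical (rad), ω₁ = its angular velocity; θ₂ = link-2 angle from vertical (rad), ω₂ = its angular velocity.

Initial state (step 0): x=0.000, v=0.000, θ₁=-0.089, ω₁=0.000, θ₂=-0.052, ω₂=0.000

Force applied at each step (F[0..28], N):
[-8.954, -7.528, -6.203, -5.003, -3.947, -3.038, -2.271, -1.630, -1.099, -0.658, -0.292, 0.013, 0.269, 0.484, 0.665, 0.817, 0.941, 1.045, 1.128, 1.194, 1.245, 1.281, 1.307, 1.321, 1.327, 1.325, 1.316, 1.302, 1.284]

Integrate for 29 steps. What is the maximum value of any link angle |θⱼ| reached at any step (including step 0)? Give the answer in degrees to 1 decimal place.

Answer: 5.1°

Derivation:
apply F[0]=-8.954 → step 1: x=-0.001, v=-0.115, θ₁=-0.088, ω₁=0.107, θ₂=-0.052, ω₂=0.026
apply F[1]=-7.528 → step 2: x=-0.004, v=-0.208, θ₁=-0.085, ω₁=0.188, θ₂=-0.051, ω₂=0.051
apply F[2]=-6.203 → step 3: x=-0.009, v=-0.281, θ₁=-0.081, ω₁=0.248, θ₂=-0.050, ω₂=0.074
apply F[3]=-5.003 → step 4: x=-0.015, v=-0.338, θ₁=-0.075, ω₁=0.289, θ₂=-0.048, ω₂=0.094
apply F[4]=-3.947 → step 5: x=-0.023, v=-0.380, θ₁=-0.069, ω₁=0.315, θ₂=-0.046, ω₂=0.112
apply F[5]=-3.038 → step 6: x=-0.030, v=-0.409, θ₁=-0.063, ω₁=0.329, θ₂=-0.044, ω₂=0.126
apply F[6]=-2.271 → step 7: x=-0.039, v=-0.428, θ₁=-0.056, ω₁=0.333, θ₂=-0.041, ω₂=0.138
apply F[7]=-1.630 → step 8: x=-0.048, v=-0.439, θ₁=-0.050, ω₁=0.330, θ₂=-0.038, ω₂=0.147
apply F[8]=-1.099 → step 9: x=-0.056, v=-0.444, θ₁=-0.043, ω₁=0.322, θ₂=-0.035, ω₂=0.154
apply F[9]=-0.658 → step 10: x=-0.065, v=-0.443, θ₁=-0.037, ω₁=0.310, θ₂=-0.032, ω₂=0.158
apply F[10]=-0.292 → step 11: x=-0.074, v=-0.439, θ₁=-0.031, ω₁=0.295, θ₂=-0.029, ω₂=0.160
apply F[11]=+0.013 → step 12: x=-0.083, v=-0.431, θ₁=-0.025, ω₁=0.279, θ₂=-0.026, ω₂=0.161
apply F[12]=+0.269 → step 13: x=-0.091, v=-0.421, θ₁=-0.020, ω₁=0.262, θ₂=-0.022, ω₂=0.160
apply F[13]=+0.484 → step 14: x=-0.100, v=-0.409, θ₁=-0.014, ω₁=0.244, θ₂=-0.019, ω₂=0.157
apply F[14]=+0.665 → step 15: x=-0.108, v=-0.395, θ₁=-0.010, ω₁=0.226, θ₂=-0.016, ω₂=0.153
apply F[15]=+0.817 → step 16: x=-0.115, v=-0.380, θ₁=-0.005, ω₁=0.208, θ₂=-0.013, ω₂=0.149
apply F[16]=+0.941 → step 17: x=-0.123, v=-0.365, θ₁=-0.001, ω₁=0.191, θ₂=-0.010, ω₂=0.143
apply F[17]=+1.045 → step 18: x=-0.130, v=-0.348, θ₁=0.002, ω₁=0.174, θ₂=-0.007, ω₂=0.137
apply F[18]=+1.128 → step 19: x=-0.137, v=-0.332, θ₁=0.005, ω₁=0.157, θ₂=-0.005, ω₂=0.130
apply F[19]=+1.194 → step 20: x=-0.143, v=-0.315, θ₁=0.008, ω₁=0.141, θ₂=-0.002, ω₂=0.123
apply F[20]=+1.245 → step 21: x=-0.149, v=-0.298, θ₁=0.011, ω₁=0.127, θ₂=0.000, ω₂=0.116
apply F[21]=+1.281 → step 22: x=-0.155, v=-0.282, θ₁=0.014, ω₁=0.112, θ₂=0.003, ω₂=0.108
apply F[22]=+1.307 → step 23: x=-0.161, v=-0.265, θ₁=0.016, ω₁=0.099, θ₂=0.005, ω₂=0.101
apply F[23]=+1.321 → step 24: x=-0.166, v=-0.249, θ₁=0.017, ω₁=0.087, θ₂=0.007, ω₂=0.093
apply F[24]=+1.327 → step 25: x=-0.171, v=-0.233, θ₁=0.019, ω₁=0.075, θ₂=0.008, ω₂=0.086
apply F[25]=+1.325 → step 26: x=-0.175, v=-0.218, θ₁=0.021, ω₁=0.064, θ₂=0.010, ω₂=0.078
apply F[26]=+1.316 → step 27: x=-0.179, v=-0.203, θ₁=0.022, ω₁=0.055, θ₂=0.011, ω₂=0.071
apply F[27]=+1.302 → step 28: x=-0.183, v=-0.189, θ₁=0.023, ω₁=0.046, θ₂=0.013, ω₂=0.064
apply F[28]=+1.284 → step 29: x=-0.187, v=-0.175, θ₁=0.024, ω₁=0.037, θ₂=0.014, ω₂=0.058
Max |angle| over trajectory = 0.089 rad = 5.1°.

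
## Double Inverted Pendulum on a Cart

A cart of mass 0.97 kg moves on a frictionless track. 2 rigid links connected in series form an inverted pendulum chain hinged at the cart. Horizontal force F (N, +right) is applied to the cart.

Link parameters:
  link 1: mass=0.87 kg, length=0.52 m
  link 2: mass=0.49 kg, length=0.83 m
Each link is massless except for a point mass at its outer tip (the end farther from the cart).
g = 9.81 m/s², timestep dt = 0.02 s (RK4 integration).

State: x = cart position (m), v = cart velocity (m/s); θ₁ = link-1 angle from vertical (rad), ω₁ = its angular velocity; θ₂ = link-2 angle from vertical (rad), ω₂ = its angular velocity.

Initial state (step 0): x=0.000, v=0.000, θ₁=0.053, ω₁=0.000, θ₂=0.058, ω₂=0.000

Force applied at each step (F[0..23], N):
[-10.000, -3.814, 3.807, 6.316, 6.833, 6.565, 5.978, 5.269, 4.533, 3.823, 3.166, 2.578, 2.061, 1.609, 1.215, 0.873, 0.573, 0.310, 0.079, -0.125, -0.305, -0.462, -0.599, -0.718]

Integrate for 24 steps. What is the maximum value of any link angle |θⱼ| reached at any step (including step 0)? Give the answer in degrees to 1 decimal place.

Answer: 5.7°

Derivation:
apply F[0]=-10.000 → step 1: x=-0.002, v=-0.220, θ₁=0.057, ω₁=0.443, θ₂=0.058, ω₂=0.001
apply F[1]=-3.814 → step 2: x=-0.008, v=-0.315, θ₁=0.068, ω₁=0.649, θ₂=0.058, ω₂=-0.000
apply F[2]=+3.807 → step 3: x=-0.013, v=-0.257, θ₁=0.080, ω₁=0.570, θ₂=0.058, ω₂=-0.006
apply F[3]=+6.316 → step 4: x=-0.017, v=-0.151, θ₁=0.090, ω₁=0.405, θ₂=0.058, ω₂=-0.017
apply F[4]=+6.833 → step 5: x=-0.019, v=-0.037, θ₁=0.097, ω₁=0.230, θ₂=0.057, ω₂=-0.031
apply F[5]=+6.565 → step 6: x=-0.019, v=0.070, θ₁=0.100, ω₁=0.071, θ₂=0.056, ω₂=-0.047
apply F[6]=+5.978 → step 7: x=-0.017, v=0.165, θ₁=0.100, ω₁=-0.063, θ₂=0.055, ω₂=-0.064
apply F[7]=+5.269 → step 8: x=-0.012, v=0.245, θ₁=0.097, ω₁=-0.170, θ₂=0.054, ω₂=-0.081
apply F[8]=+4.533 → step 9: x=-0.007, v=0.312, θ₁=0.093, ω₁=-0.253, θ₂=0.052, ω₂=-0.097
apply F[9]=+3.823 → step 10: x=-0.000, v=0.366, θ₁=0.087, ω₁=-0.313, θ₂=0.050, ω₂=-0.111
apply F[10]=+3.166 → step 11: x=0.008, v=0.408, θ₁=0.081, ω₁=-0.354, θ₂=0.048, ω₂=-0.124
apply F[11]=+2.578 → step 12: x=0.016, v=0.439, θ₁=0.073, ω₁=-0.380, θ₂=0.045, ω₂=-0.136
apply F[12]=+2.061 → step 13: x=0.025, v=0.463, θ₁=0.066, ω₁=-0.393, θ₂=0.042, ω₂=-0.145
apply F[13]=+1.609 → step 14: x=0.035, v=0.479, θ₁=0.058, ω₁=-0.396, θ₂=0.039, ω₂=-0.153
apply F[14]=+1.215 → step 15: x=0.044, v=0.489, θ₁=0.050, ω₁=-0.392, θ₂=0.036, ω₂=-0.159
apply F[15]=+0.873 → step 16: x=0.054, v=0.495, θ₁=0.042, ω₁=-0.383, θ₂=0.033, ω₂=-0.163
apply F[16]=+0.573 → step 17: x=0.064, v=0.496, θ₁=0.035, ω₁=-0.369, θ₂=0.030, ω₂=-0.166
apply F[17]=+0.310 → step 18: x=0.074, v=0.494, θ₁=0.028, ω₁=-0.353, θ₂=0.026, ω₂=-0.167
apply F[18]=+0.079 → step 19: x=0.084, v=0.489, θ₁=0.021, ω₁=-0.334, θ₂=0.023, ω₂=-0.167
apply F[19]=-0.125 → step 20: x=0.093, v=0.482, θ₁=0.014, ω₁=-0.315, θ₂=0.020, ω₂=-0.165
apply F[20]=-0.305 → step 21: x=0.103, v=0.473, θ₁=0.008, ω₁=-0.294, θ₂=0.016, ω₂=-0.163
apply F[21]=-0.462 → step 22: x=0.112, v=0.462, θ₁=0.002, ω₁=-0.273, θ₂=0.013, ω₂=-0.159
apply F[22]=-0.599 → step 23: x=0.121, v=0.449, θ₁=-0.003, ω₁=-0.252, θ₂=0.010, ω₂=-0.155
apply F[23]=-0.718 → step 24: x=0.130, v=0.436, θ₁=-0.008, ω₁=-0.231, θ₂=0.007, ω₂=-0.150
Max |angle| over trajectory = 0.100 rad = 5.7°.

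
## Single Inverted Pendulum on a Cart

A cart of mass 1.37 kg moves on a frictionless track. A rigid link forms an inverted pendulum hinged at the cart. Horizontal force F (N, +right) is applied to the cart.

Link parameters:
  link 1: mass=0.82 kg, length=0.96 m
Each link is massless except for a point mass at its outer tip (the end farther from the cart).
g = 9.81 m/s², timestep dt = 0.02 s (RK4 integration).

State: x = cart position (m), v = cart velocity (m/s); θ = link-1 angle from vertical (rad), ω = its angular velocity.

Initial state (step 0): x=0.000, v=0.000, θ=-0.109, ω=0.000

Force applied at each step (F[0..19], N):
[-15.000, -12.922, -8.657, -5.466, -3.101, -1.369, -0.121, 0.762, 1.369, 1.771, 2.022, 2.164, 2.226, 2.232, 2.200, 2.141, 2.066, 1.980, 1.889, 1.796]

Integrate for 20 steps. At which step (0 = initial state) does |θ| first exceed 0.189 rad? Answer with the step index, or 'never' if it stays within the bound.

Answer: never

Derivation:
apply F[0]=-15.000 → step 1: x=-0.002, v=-0.205, θ=-0.107, ω=0.190
apply F[1]=-12.922 → step 2: x=-0.008, v=-0.380, θ=-0.102, ω=0.350
apply F[2]=-8.657 → step 3: x=-0.017, v=-0.495, θ=-0.094, ω=0.449
apply F[3]=-5.466 → step 4: x=-0.027, v=-0.564, θ=-0.084, ω=0.503
apply F[4]=-3.101 → step 5: x=-0.039, v=-0.600, θ=-0.074, ω=0.524
apply F[5]=-1.369 → step 6: x=-0.051, v=-0.612, θ=-0.063, ω=0.523
apply F[6]=-0.121 → step 7: x=-0.063, v=-0.607, θ=-0.053, ω=0.506
apply F[7]=+0.762 → step 8: x=-0.075, v=-0.591, θ=-0.043, ω=0.479
apply F[8]=+1.369 → step 9: x=-0.087, v=-0.566, θ=-0.034, ω=0.445
apply F[9]=+1.771 → step 10: x=-0.098, v=-0.537, θ=-0.026, ω=0.409
apply F[10]=+2.022 → step 11: x=-0.108, v=-0.505, θ=-0.018, ω=0.371
apply F[11]=+2.164 → step 12: x=-0.118, v=-0.472, θ=-0.011, ω=0.334
apply F[12]=+2.226 → step 13: x=-0.127, v=-0.439, θ=-0.004, ω=0.297
apply F[13]=+2.232 → step 14: x=-0.136, v=-0.406, θ=0.001, ω=0.263
apply F[14]=+2.200 → step 15: x=-0.143, v=-0.374, θ=0.006, ω=0.231
apply F[15]=+2.141 → step 16: x=-0.151, v=-0.344, θ=0.010, ω=0.201
apply F[16]=+2.066 → step 17: x=-0.157, v=-0.315, θ=0.014, ω=0.173
apply F[17]=+1.980 → step 18: x=-0.163, v=-0.288, θ=0.017, ω=0.148
apply F[18]=+1.889 → step 19: x=-0.169, v=-0.263, θ=0.020, ω=0.126
apply F[19]=+1.796 → step 20: x=-0.174, v=-0.239, θ=0.022, ω=0.106
max |θ| = 0.109 ≤ 0.189 over all 21 states.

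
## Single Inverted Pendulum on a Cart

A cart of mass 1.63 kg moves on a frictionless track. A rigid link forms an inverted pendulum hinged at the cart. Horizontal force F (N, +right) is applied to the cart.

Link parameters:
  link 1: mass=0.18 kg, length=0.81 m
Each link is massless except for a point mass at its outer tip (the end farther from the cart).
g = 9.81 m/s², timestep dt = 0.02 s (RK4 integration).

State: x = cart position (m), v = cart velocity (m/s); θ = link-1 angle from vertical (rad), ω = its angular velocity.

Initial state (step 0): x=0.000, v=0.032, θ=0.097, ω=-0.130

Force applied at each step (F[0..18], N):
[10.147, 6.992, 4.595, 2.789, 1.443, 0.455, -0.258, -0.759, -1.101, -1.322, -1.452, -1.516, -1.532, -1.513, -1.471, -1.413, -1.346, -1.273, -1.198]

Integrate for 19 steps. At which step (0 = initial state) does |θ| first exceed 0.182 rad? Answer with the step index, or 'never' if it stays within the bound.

apply F[0]=+10.147 → step 1: x=0.002, v=0.154, θ=0.093, ω=-0.257
apply F[1]=+6.992 → step 2: x=0.006, v=0.238, θ=0.087, ω=-0.338
apply F[2]=+4.595 → step 3: x=0.011, v=0.293, θ=0.080, ω=-0.385
apply F[3]=+2.789 → step 4: x=0.017, v=0.325, θ=0.072, ω=-0.407
apply F[4]=+1.443 → step 5: x=0.024, v=0.342, θ=0.064, ω=-0.411
apply F[5]=+0.455 → step 6: x=0.031, v=0.346, θ=0.056, ω=-0.401
apply F[6]=-0.258 → step 7: x=0.038, v=0.342, θ=0.048, ω=-0.384
apply F[7]=-0.759 → step 8: x=0.044, v=0.331, θ=0.040, ω=-0.360
apply F[8]=-1.101 → step 9: x=0.051, v=0.317, θ=0.034, ω=-0.334
apply F[9]=-1.322 → step 10: x=0.057, v=0.300, θ=0.027, ω=-0.306
apply F[10]=-1.452 → step 11: x=0.063, v=0.282, θ=0.021, ω=-0.277
apply F[11]=-1.516 → step 12: x=0.068, v=0.263, θ=0.016, ω=-0.249
apply F[12]=-1.532 → step 13: x=0.073, v=0.244, θ=0.011, ω=-0.222
apply F[13]=-1.513 → step 14: x=0.078, v=0.225, θ=0.007, ω=-0.197
apply F[14]=-1.471 → step 15: x=0.082, v=0.207, θ=0.003, ω=-0.173
apply F[15]=-1.413 → step 16: x=0.086, v=0.189, θ=0.000, ω=-0.151
apply F[16]=-1.346 → step 17: x=0.090, v=0.173, θ=-0.003, ω=-0.131
apply F[17]=-1.273 → step 18: x=0.093, v=0.157, θ=-0.005, ω=-0.113
apply F[18]=-1.198 → step 19: x=0.096, v=0.143, θ=-0.007, ω=-0.097
max |θ| = 0.097 ≤ 0.182 over all 20 states.

Answer: never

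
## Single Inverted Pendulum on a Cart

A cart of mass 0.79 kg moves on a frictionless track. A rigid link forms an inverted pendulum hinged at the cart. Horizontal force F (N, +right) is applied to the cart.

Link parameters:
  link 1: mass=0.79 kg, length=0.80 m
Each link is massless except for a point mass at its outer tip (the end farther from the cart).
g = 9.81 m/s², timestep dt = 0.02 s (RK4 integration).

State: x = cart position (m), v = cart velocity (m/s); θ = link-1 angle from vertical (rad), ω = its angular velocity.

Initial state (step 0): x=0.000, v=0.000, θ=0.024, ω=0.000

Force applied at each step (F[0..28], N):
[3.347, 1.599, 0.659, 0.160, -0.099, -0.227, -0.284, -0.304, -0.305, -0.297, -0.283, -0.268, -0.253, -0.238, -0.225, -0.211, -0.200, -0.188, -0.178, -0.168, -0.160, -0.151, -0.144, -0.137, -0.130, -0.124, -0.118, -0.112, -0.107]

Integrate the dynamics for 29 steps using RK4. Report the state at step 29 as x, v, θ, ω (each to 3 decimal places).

apply F[0]=+3.347 → step 1: x=0.001, v=0.080, θ=0.023, ω=-0.094
apply F[1]=+1.599 → step 2: x=0.003, v=0.116, θ=0.021, ω=-0.134
apply F[2]=+0.659 → step 3: x=0.005, v=0.129, θ=0.018, ω=-0.145
apply F[3]=+0.160 → step 4: x=0.008, v=0.130, θ=0.015, ω=-0.142
apply F[4]=-0.099 → step 5: x=0.010, v=0.125, θ=0.012, ω=-0.132
apply F[5]=-0.227 → step 6: x=0.013, v=0.117, θ=0.010, ω=-0.120
apply F[6]=-0.284 → step 7: x=0.015, v=0.108, θ=0.008, ω=-0.107
apply F[7]=-0.304 → step 8: x=0.017, v=0.099, θ=0.006, ω=-0.094
apply F[8]=-0.305 → step 9: x=0.019, v=0.090, θ=0.004, ω=-0.082
apply F[9]=-0.297 → step 10: x=0.021, v=0.082, θ=0.002, ω=-0.071
apply F[10]=-0.283 → step 11: x=0.022, v=0.075, θ=0.001, ω=-0.061
apply F[11]=-0.268 → step 12: x=0.024, v=0.068, θ=-0.000, ω=-0.052
apply F[12]=-0.253 → step 13: x=0.025, v=0.062, θ=-0.001, ω=-0.045
apply F[13]=-0.238 → step 14: x=0.026, v=0.056, θ=-0.002, ω=-0.038
apply F[14]=-0.225 → step 15: x=0.027, v=0.051, θ=-0.003, ω=-0.032
apply F[15]=-0.211 → step 16: x=0.028, v=0.046, θ=-0.003, ω=-0.027
apply F[16]=-0.200 → step 17: x=0.029, v=0.041, θ=-0.004, ω=-0.022
apply F[17]=-0.188 → step 18: x=0.030, v=0.037, θ=-0.004, ω=-0.018
apply F[18]=-0.178 → step 19: x=0.031, v=0.034, θ=-0.004, ω=-0.015
apply F[19]=-0.168 → step 20: x=0.031, v=0.030, θ=-0.005, ω=-0.012
apply F[20]=-0.160 → step 21: x=0.032, v=0.027, θ=-0.005, ω=-0.009
apply F[21]=-0.151 → step 22: x=0.032, v=0.024, θ=-0.005, ω=-0.007
apply F[22]=-0.144 → step 23: x=0.033, v=0.022, θ=-0.005, ω=-0.005
apply F[23]=-0.137 → step 24: x=0.033, v=0.019, θ=-0.005, ω=-0.003
apply F[24]=-0.130 → step 25: x=0.034, v=0.017, θ=-0.005, ω=-0.001
apply F[25]=-0.124 → step 26: x=0.034, v=0.015, θ=-0.005, ω=0.000
apply F[26]=-0.118 → step 27: x=0.034, v=0.013, θ=-0.005, ω=0.001
apply F[27]=-0.112 → step 28: x=0.034, v=0.011, θ=-0.005, ω=0.002
apply F[28]=-0.107 → step 29: x=0.035, v=0.010, θ=-0.005, ω=0.003

Answer: x=0.035, v=0.010, θ=-0.005, ω=0.003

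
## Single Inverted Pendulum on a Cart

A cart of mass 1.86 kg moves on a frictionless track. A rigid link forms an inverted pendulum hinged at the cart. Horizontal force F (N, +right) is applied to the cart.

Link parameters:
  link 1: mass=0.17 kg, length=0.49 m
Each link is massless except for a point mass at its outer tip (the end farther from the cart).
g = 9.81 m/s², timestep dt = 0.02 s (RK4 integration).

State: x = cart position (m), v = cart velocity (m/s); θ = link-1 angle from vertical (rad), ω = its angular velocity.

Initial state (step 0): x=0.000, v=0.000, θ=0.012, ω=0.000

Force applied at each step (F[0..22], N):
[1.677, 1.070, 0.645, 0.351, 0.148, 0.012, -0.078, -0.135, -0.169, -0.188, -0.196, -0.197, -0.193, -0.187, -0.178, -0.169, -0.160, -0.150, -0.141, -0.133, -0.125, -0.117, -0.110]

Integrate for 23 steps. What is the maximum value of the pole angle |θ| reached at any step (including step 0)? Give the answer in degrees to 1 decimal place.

apply F[0]=+1.677 → step 1: x=0.000, v=0.018, θ=0.012, ω=-0.032
apply F[1]=+1.070 → step 2: x=0.001, v=0.029, θ=0.011, ω=-0.050
apply F[2]=+0.645 → step 3: x=0.001, v=0.036, θ=0.010, ω=-0.060
apply F[3]=+0.351 → step 4: x=0.002, v=0.039, θ=0.009, ω=-0.063
apply F[4]=+0.148 → step 5: x=0.003, v=0.041, θ=0.007, ω=-0.063
apply F[5]=+0.012 → step 6: x=0.004, v=0.041, θ=0.006, ω=-0.061
apply F[6]=-0.078 → step 7: x=0.004, v=0.040, θ=0.005, ω=-0.057
apply F[7]=-0.135 → step 8: x=0.005, v=0.038, θ=0.004, ω=-0.052
apply F[8]=-0.169 → step 9: x=0.006, v=0.037, θ=0.003, ω=-0.047
apply F[9]=-0.188 → step 10: x=0.007, v=0.035, θ=0.002, ω=-0.041
apply F[10]=-0.196 → step 11: x=0.007, v=0.032, θ=0.001, ω=-0.036
apply F[11]=-0.197 → step 12: x=0.008, v=0.030, θ=0.000, ω=-0.032
apply F[12]=-0.193 → step 13: x=0.009, v=0.028, θ=-0.000, ω=-0.027
apply F[13]=-0.187 → step 14: x=0.009, v=0.026, θ=-0.001, ω=-0.024
apply F[14]=-0.178 → step 15: x=0.010, v=0.024, θ=-0.001, ω=-0.020
apply F[15]=-0.169 → step 16: x=0.010, v=0.022, θ=-0.001, ω=-0.017
apply F[16]=-0.160 → step 17: x=0.011, v=0.021, θ=-0.002, ω=-0.014
apply F[17]=-0.150 → step 18: x=0.011, v=0.019, θ=-0.002, ω=-0.012
apply F[18]=-0.141 → step 19: x=0.011, v=0.018, θ=-0.002, ω=-0.009
apply F[19]=-0.133 → step 20: x=0.012, v=0.016, θ=-0.002, ω=-0.007
apply F[20]=-0.125 → step 21: x=0.012, v=0.015, θ=-0.003, ω=-0.006
apply F[21]=-0.117 → step 22: x=0.012, v=0.014, θ=-0.003, ω=-0.004
apply F[22]=-0.110 → step 23: x=0.013, v=0.013, θ=-0.003, ω=-0.003
Max |angle| over trajectory = 0.012 rad = 0.7°.

Answer: 0.7°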